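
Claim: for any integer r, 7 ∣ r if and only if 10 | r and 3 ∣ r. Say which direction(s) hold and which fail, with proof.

Neither direction holds.

Forward direction. This fails: take r = 7. Certainly 7 ∣ 7, but 10 ∤ 7.

Converse. This fails: take r = 30. Both 10 ∣ 30 and 3 ∣ 30, yet 30 is not a multiple of 7 (since 30 = 4·7 + 2), so 7 ∤ 30.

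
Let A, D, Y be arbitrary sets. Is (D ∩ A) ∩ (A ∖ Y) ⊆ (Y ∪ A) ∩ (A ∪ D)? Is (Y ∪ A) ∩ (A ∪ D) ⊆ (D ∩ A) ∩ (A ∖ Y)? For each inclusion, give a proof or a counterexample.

(⟹) Let x ∈ (D ∩ A) ∩ (A ∖ Y). Then x ∈ A ∩ D and x ∉ Y, from which x ∈ (Y ∪ A) ∩ (A ∪ D).

(⟸) This inclusion fails. Take A = {1}, D = ∅, Y = ∅; then 1 ∈ (Y ∪ A) ∩ (A ∪ D) but 1 ∉ (D ∩ A) ∩ (A ∖ Y).

Only the forward inclusion holds.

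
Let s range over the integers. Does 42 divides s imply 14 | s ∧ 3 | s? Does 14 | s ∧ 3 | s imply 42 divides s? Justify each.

Both implications hold.

Forward direction. If 42 ∣ s, write s = 42q. Since 42 = 3·14, s = 14·(3q), so 14 ∣ s; and since 42 = 14·3, s = 3·(14q), so 3 ∣ s.

Converse. Suppose 14 ∣ s and 3 ∣ s. Any common multiple of 14 and 3 is a multiple of their lcm; here gcd(14, 3) = 1, so lcm(14, 3) = 14·3 = 42, so 42 ∣ s.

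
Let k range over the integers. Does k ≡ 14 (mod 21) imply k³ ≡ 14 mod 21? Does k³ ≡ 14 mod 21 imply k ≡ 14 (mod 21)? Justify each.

Both directions hold.

Forward direction. Suppose k ≡ 14 (mod 21). Write k = 21j + 14. Then (21j + 14)³ = 9261j³ + 18522j² + 12348j + 2744 = 21(441j³ + 882j² + 588j + 130) + 14, so k³ ≡ 14 (mod 21).

Converse. Suppose k³ ≡ 14 (mod 21). The only residue r in {0, …, 20} with r³ ≡ 14 (mod 21) is r = 14, so k ≡ 14 (mod 21).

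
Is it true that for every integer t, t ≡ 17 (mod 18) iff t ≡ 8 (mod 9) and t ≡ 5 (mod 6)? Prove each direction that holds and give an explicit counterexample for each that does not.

(⇒) Suppose t ≡ 17 (mod 18); write t = 18j + 17. Since 9 ∣ 18, reducing mod 9 gives t ≡ 17 ≡ 8 (mod 9); since 6 ∣ 18, reducing mod 6 gives t ≡ 17 ≡ 5 (mod 6).

(⇐) Conversely, if t ≡ 8 (mod 9) and t ≡ 5 (mod 6), then by the Chinese remainder theorem t ≡ 17 (mod 18). This is exactly t ≡ 17 (mod 18).

The biconditional holds.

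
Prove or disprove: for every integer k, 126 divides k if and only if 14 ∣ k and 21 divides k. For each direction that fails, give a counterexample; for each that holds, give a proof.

(⇐) This fails: take k = 42. Both 14 ∣ 42 and 21 ∣ 42, yet 42 is not a multiple of 126 (since 42 = 0·126 + 42), so 126 ∤ 42.

(⇒) If 126 ∣ k, write k = 126q. Since 126 = 9·14, k = 14·(9q), so 14 ∣ k; and since 126 = 6·21, k = 21·(6q), so 21 ∣ k.

Only the forward direction holds.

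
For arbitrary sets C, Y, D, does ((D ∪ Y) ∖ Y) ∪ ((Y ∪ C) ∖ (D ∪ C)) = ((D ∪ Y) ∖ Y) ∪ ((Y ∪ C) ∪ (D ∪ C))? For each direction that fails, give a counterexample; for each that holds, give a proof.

The sets are not equal: only the forward inclusion holds.

(⟹) Let x ∈ ((D ∪ Y) ∖ Y) ∪ ((Y ∪ C) ∖ (D ∪ C)). Then either x ∈ Y and x ∉ C, D; or x ∈ D and x ∉ C, Y; or x ∈ C ∩ D and x ∉ Y. In each case x ∈ ((D ∪ Y) ∖ Y) ∪ ((Y ∪ C) ∪ (D ∪ C)), so ((D ∪ Y) ∖ Y) ∪ ((Y ∪ C) ∖ (D ∪ C)) ⊆ ((D ∪ Y) ∖ Y) ∪ ((Y ∪ C) ∪ (D ∪ C)).

(⟸) This inclusion fails. Take C = {1}, Y = ∅, D = ∅; then 1 ∈ ((D ∪ Y) ∖ Y) ∪ ((Y ∪ C) ∪ (D ∪ C)) but 1 ∉ ((D ∪ Y) ∖ Y) ∪ ((Y ∪ C) ∖ (D ∪ C)).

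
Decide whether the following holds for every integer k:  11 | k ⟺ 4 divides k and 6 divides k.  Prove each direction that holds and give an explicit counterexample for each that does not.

(→) This fails: take k = 11. Certainly 11 ∣ 11, but 4 ∤ 11.

(←) This fails: take k = 12. Both 4 ∣ 12 and 6 ∣ 12, yet 12 is not a multiple of 11 (since 12 = 1·11 + 1), so 11 ∤ 12.

(⇒) fails and (⇐) fails.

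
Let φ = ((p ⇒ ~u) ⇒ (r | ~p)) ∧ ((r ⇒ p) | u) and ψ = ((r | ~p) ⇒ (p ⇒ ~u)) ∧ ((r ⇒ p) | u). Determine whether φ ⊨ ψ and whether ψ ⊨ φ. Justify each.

(→) This fails. Under r = T, p = T, u = T, the left side is true but the right side is false.

(←) This fails. Under r = F, p = T, u = F, the left side is false but the right side is true.

Neither implication holds.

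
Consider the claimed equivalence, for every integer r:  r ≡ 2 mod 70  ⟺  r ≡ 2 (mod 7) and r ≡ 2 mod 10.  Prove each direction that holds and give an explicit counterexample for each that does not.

Forward direction. Suppose r ≡ 2 (mod 70); write r = 70j + 2. Since 7 ∣ 70, reducing mod 7 gives r ≡ 2 (mod 7); since 10 ∣ 70, reducing mod 10 gives r ≡ 2 (mod 10).

Converse. If r ≡ 2 (mod 7) and r ≡ 2 (mod 10), then by the Chinese remainder theorem r ≡ 2 (mod 70). This is exactly r ≡ 2 (mod 70).

Both directions hold.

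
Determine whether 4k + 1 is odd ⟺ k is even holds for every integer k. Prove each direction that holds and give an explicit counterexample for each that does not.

(⇒) fails; (⇐) holds.

(⟹) This fails: take k = 5. Then 4k + 1 = 21, which is odd, yet k = 5 is odd, not even.

(⟸) Suppose k is even. Since 4 is even, 4k is even for every k, so 4k + 1 has the same parity as 1, which is odd. Hence 4k + 1 is odd.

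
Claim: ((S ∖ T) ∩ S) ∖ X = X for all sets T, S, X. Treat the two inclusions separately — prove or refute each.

(⟹) This inclusion fails. Take T = ∅, S = {1}, X = ∅; then 1 ∈ ((S ∖ T) ∩ S) ∖ X but 1 ∉ X.

(⟸) This inclusion fails. Take T = ∅, S = ∅, X = {1}; then 1 ∈ X but 1 ∉ ((S ∖ T) ∩ S) ∖ X.

Both inclusions fail.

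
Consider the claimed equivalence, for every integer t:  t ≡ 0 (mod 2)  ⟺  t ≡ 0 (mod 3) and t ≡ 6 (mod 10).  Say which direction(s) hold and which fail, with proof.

Not equivalent: only (⇐) holds.

(⇐) If t ≡ 0 (mod 3) and t ≡ 6 (mod 10), then by the Chinese remainder theorem t ≡ 6 (mod 30). Since 6 ≡ 0 (mod 2) and 2 ∣ 30, we get t ≡ 0 (mod 2).

(⇒) This fails: t = 0 gives 0 ≡ 0 (mod 2) but 0 ≡ 0 (mod 10), so the conjunction on the right does not hold.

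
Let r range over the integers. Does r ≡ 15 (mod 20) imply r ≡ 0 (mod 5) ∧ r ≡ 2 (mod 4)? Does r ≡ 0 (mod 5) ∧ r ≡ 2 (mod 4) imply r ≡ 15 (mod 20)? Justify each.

(⟹) This fails: r = 15 gives 15 ≡ 15 (mod 20) but 15 ≡ 3 (mod 4), so the conjunction on the right does not hold.

(⟸) This fails: r = 10 satisfies both congruences on the right (10 ≡ 0 mod 5 and 10 ≡ 2 mod 4) yet 10 ≡ 10 (mod 20), not 15.

Neither direction holds.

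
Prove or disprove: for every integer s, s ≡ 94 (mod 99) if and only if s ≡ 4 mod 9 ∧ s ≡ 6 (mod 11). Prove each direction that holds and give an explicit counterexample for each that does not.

Equivalent; both directions hold.

(⇒) Suppose s ≡ 94 (mod 99); write s = 99j + 94. Since 9 ∣ 99, reducing mod 9 gives s ≡ 94 ≡ 4 (mod 9); since 11 ∣ 99, reducing mod 11 gives s ≡ 94 ≡ 6 (mod 11).

(⇐) Conversely, if s ≡ 4 (mod 9) and s ≡ 6 (mod 11), then by the Chinese remainder theorem s ≡ 94 (mod 99). This is exactly s ≡ 94 (mod 99).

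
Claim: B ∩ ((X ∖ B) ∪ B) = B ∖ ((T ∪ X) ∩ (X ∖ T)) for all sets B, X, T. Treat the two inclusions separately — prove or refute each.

Only the reverse inclusion holds.

(⊆) This inclusion fails. Take B = {1}, X = {1}, T = ∅; then 1 ∈ B ∩ ((X ∖ B) ∪ B) but 1 ∉ B ∖ ((T ∪ X) ∩ (X ∖ T)).

(⊇) Let x ∈ B ∖ ((T ∪ X) ∩ (X ∖ T)). Then either x ∈ B and x ∉ X, T; or x ∈ B ∩ T and x ∉ X; or x ∈ B ∩ X ∩ T. In each case x ∈ B ∩ ((X ∖ B) ∪ B), so B ∖ ((T ∪ X) ∩ (X ∖ T)) ⊆ B ∩ ((X ∖ B) ∪ B).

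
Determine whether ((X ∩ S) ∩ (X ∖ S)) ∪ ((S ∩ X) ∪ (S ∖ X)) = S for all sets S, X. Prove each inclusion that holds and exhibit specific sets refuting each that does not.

The two sets are equal.

Forward inclusion. Let x ∈ ((X ∩ S) ∩ (X ∖ S)) ∪ ((S ∩ X) ∪ (S ∖ X)). Then either x ∈ S and x ∉ X; or x ∈ S ∩ X. In each case x ∈ S, so ((X ∩ S) ∩ (X ∖ S)) ∪ ((S ∩ X) ∪ (S ∖ X)) ⊆ S.

Reverse inclusion. Let x ∈ S. Then either x ∈ S and x ∉ X; or x ∈ S ∩ X. In each case x ∈ ((X ∩ S) ∩ (X ∖ S)) ∪ ((S ∩ X) ∪ (S ∖ X)), so S ⊆ ((X ∩ S) ∩ (X ∖ S)) ∪ ((S ∩ X) ∪ (S ∖ X)).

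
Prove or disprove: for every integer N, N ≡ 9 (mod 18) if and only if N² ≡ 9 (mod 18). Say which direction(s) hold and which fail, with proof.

(⟹) Suppose N ≡ 9 (mod 18). Write N = 18j + 9. Then (18j + 9)² = 324j² + 324j + 81 = 18(18j² + 18j + 4) + 9, so N² ≡ 9 (mod 18).

(⟸) This fails: take N = 3. Then 3² = 9 ≡ 9 (mod 18), yet 3 ≡ 3 (mod 18), not 9.

Only the forward implication holds.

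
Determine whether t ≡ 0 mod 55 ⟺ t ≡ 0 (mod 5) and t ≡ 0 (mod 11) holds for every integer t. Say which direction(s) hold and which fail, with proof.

(⇒) Suppose t ≡ 0 (mod 55); write t = 55j + 0. Since 5 ∣ 55, reducing mod 5 gives t ≡ 0 (mod 5); since 11 ∣ 55, reducing mod 11 gives t ≡ 0 (mod 11).

(⇐) Conversely, if t ≡ 0 (mod 5) and t ≡ 0 (mod 11), then by the Chinese remainder theorem t ≡ 0 (mod 55). This is exactly t ≡ 0 (mod 55).

Equivalent; both directions hold.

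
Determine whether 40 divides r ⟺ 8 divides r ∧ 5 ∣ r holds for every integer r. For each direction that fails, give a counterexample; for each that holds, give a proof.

(⇒) If 40 ∣ r, write r = 40q. Since 40 = 5·8, r = 8·(5q), so 8 ∣ r; and since 40 = 8·5, r = 5·(8q), so 5 ∣ r.

(⇐) Suppose 8 ∣ r and 5 ∣ r. Any common multiple of 8 and 5 is a multiple of their lcm; here gcd(8, 5) = 1, so lcm(8, 5) = 8·5 = 40, so 40 ∣ r.

The biconditional holds.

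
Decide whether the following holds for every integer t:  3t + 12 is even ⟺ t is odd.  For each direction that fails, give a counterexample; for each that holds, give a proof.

(⟹) This fails: t = 4 gives 3t + 12 = 24, which is even, but 4 is even, not odd.

(⟸) This also fails: t = 1 is odd, but 3t + 12 = 15 is odd, not even.

(⇒) fails and (⇐) fails.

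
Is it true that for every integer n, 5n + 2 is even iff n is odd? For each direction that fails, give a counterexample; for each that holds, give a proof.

Neither direction holds.

(⟹) This fails: n = 2 gives 5n + 2 = 12, which is even, but 2 is even, not odd.

(⟸) This also fails: n = 7 is odd, but 5n + 2 = 37 is odd, not even.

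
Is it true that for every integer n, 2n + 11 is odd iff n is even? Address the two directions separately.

Only the converse holds.

(⇒) This fails: take n = 7. Then 2n + 11 = 25, which is odd, yet n = 7 is odd, not even.

(⇐) Suppose n is even. Since 2 is even, 2n is even for every n, so 2n + 11 has the same parity as 11, which is odd. Hence 2n + 11 is odd.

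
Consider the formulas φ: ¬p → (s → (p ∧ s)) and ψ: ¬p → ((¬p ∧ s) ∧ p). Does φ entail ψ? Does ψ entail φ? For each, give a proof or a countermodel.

[⇒] This fails. Under p = F, s = F, the left side is true but the right side is false.

[⇐] Assume the antecedent. If p is true, ¬p → (s → (p ∧ s)) reduces to true regardless of the other variables. If p is false, the antecedent cannot hold. Either way ¬p → (s → (p ∧ s)) holds.

The forward direction fails; the converse holds.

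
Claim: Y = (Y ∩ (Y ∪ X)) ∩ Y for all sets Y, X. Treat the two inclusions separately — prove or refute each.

Both inclusions hold; the sets are equal.

(⊆) Let x ∈ Y. Then either x ∈ Y and x ∉ X; or x ∈ Y ∩ X. In each case x ∈ (Y ∩ (Y ∪ X)) ∩ Y, so Y ⊆ (Y ∩ (Y ∪ X)) ∩ Y.

(⊇) Let x ∈ (Y ∩ (Y ∪ X)) ∩ Y. Then either x ∈ Y and x ∉ X; or x ∈ Y ∩ X. In each case x ∈ Y, so (Y ∩ (Y ∪ X)) ∩ Y ⊆ Y.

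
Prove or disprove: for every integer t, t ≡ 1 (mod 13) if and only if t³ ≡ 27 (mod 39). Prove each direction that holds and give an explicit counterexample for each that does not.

[⇒] This fails: take t = 1. Then 1 ≡ 1 (mod 13), but 1³ = 1 ≡ 1 (mod 39), not 27.

[⇐] This fails: take t = 3. Then 3³ = 27 ≡ 27 (mod 39), yet 3 ≡ 3 (mod 13), not 1.

(⇒) fails and (⇐) fails.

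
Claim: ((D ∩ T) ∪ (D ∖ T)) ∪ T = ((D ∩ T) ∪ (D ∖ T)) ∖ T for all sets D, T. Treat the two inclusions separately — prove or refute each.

(⊆) fails; (⊇) holds.

(⟸) Let x ∈ ((D ∩ T) ∪ (D ∖ T)) ∖ T. Then x ∈ D and x ∉ T, from which x ∈ ((D ∩ T) ∪ (D ∖ T)) ∪ T.

(⟹) This inclusion fails. Take D = ∅, T = {1}; then 1 ∈ ((D ∩ T) ∪ (D ∖ T)) ∪ T but 1 ∉ ((D ∩ T) ∪ (D ∖ T)) ∖ T.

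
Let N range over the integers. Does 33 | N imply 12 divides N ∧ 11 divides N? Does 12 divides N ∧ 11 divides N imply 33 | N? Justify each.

Only the reverse direction holds.

Converse. Suppose 12 ∣ N and 11 ∣ N. Any common multiple of 12 and 11 is a multiple of their lcm; here gcd(12, 11) = 1, so lcm(12, 11) = 12·11 = 132, so 132 ∣ N. Since 33 ∣ 132, it follows that 33 ∣ N.

Forward direction. This fails: take N = 33. Certainly 33 ∣ 33, but 12 ∤ 33.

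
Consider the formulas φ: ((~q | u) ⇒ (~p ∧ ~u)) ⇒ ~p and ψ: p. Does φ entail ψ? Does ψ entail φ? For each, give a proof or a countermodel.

[⇒] This fails. Under p = F, q = F, u = F, the left side is true but the right side is false.

[⇐] This fails. Under p = T, q = T, u = F, the left side is false but the right side is true.

Neither direction holds.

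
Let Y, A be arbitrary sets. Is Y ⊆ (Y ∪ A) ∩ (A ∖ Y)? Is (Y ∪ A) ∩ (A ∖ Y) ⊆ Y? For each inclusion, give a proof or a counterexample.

(⊆) fails and (⊇) fails.

(⊆) This inclusion fails. Take Y = {1}, A = ∅; then 1 ∈ Y but 1 ∉ (Y ∪ A) ∩ (A ∖ Y).

(⊇) This inclusion fails. Take Y = ∅, A = {1}; then 1 ∈ (Y ∪ A) ∩ (A ∖ Y) but 1 ∉ Y.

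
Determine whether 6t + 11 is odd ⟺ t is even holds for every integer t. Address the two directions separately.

(→) This fails: take t = 5. Then 6t + 11 = 41, which is odd, yet t = 5 is odd, not even.

(←) Suppose t is even. Since 6 is even, 6t is even for every t, so 6t + 11 has the same parity as 11, which is odd. Hence 6t + 11 is odd.

Only the reverse direction holds.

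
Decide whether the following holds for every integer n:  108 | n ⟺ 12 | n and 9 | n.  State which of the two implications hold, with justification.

(⇒) If 108 ∣ n, write n = 108q. Since 108 = 9·12, n = 12·(9q), so 12 ∣ n; and since 108 = 12·9, n = 9·(12q), so 9 ∣ n.

(⇐) This fails: take n = 36. Both 12 ∣ 36 and 9 ∣ 36, yet 36 is not a multiple of 108 (since 36 = 0·108 + 36), so 108 ∤ 36.

The forward direction holds; the converse fails.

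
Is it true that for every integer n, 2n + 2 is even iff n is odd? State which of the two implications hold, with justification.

Not equivalent: only (⇐) holds.

[⇒] This fails: take n = 4. Then 2n + 2 = 10, which is even, yet n = 4 is even, not odd.

[⇐] Suppose n is odd. Since 2 is even, 2n is even for every n, so 2n + 2 has the same parity as 2, which is even. Hence 2n + 2 is even.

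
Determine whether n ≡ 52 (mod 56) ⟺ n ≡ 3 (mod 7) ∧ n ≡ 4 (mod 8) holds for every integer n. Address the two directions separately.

Both implications hold.

Forward direction. Suppose n ≡ 52 (mod 56); write n = 56j + 52. Since 7 ∣ 56, reducing mod 7 gives n ≡ 52 ≡ 3 (mod 7); since 8 ∣ 56, reducing mod 8 gives n ≡ 52 ≡ 4 (mod 8).

Converse. If n ≡ 3 (mod 7) and n ≡ 4 (mod 8), then by the Chinese remainder theorem n ≡ 52 (mod 56). This is exactly n ≡ 52 (mod 56).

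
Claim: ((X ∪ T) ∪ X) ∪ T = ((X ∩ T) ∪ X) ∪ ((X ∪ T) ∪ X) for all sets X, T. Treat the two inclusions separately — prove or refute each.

(⊆) Let x ∈ ((X ∪ T) ∪ X) ∪ T. Then either x ∈ X and x ∉ T; or x ∈ T and x ∉ X; or x ∈ X ∩ T. In each case x ∈ ((X ∩ T) ∪ X) ∪ ((X ∪ T) ∪ X), so ((X ∪ T) ∪ X) ∪ T ⊆ ((X ∩ T) ∪ X) ∪ ((X ∪ T) ∪ X).

(⊇) Let x ∈ ((X ∩ T) ∪ X) ∪ ((X ∪ T) ∪ X). Then either x ∈ X and x ∉ T; or x ∈ T and x ∉ X; or x ∈ X ∩ T. In each case x ∈ ((X ∪ T) ∪ X) ∪ T, so ((X ∩ T) ∪ X) ∪ ((X ∪ T) ∪ X) ⊆ ((X ∪ T) ∪ X) ∪ T.

Both inclusions hold; the sets are equal.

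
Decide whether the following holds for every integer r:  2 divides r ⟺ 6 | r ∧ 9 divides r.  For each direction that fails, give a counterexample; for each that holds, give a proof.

(⇒) This fails: take r = 2. Certainly 2 ∣ 2, but 6 ∤ 2.

(⇐) Suppose 6 ∣ r and 9 ∣ r. Any common multiple of 6 and 9 is a multiple of their lcm; here lcm(6, 9) = 6·9/gcd(6, 9) = 54/3 = 18, so 18 ∣ r. Since 2 ∣ 18, it follows that 2 ∣ r.

Not equivalent: only (⇐) holds.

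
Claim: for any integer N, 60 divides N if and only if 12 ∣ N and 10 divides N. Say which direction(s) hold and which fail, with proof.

Both directions hold; the statement is true.

(⇒) If 60 ∣ N, write N = 60q. Since 60 = 5·12, N = 12·(5q), so 12 ∣ N; and since 60 = 6·10, N = 10·(6q), so 10 ∣ N.

(⇐) Suppose 12 ∣ N and 10 ∣ N. Any common multiple of 12 and 10 is a multiple of their lcm; here lcm(12, 10) = 12·10/gcd(12, 10) = 120/2 = 60, so 60 ∣ N.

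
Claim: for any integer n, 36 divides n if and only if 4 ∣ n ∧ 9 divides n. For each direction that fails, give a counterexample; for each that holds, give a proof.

The biconditional holds.

(→) If 36 ∣ n, write n = 36q. Since 36 = 9·4, n = 4·(9q), so 4 ∣ n; and since 36 = 4·9, n = 9·(4q), so 9 ∣ n.

(←) Suppose 4 ∣ n and 9 ∣ n. Any common multiple of 4 and 9 is a multiple of their lcm; here gcd(4, 9) = 1, so lcm(4, 9) = 4·9 = 36, so 36 ∣ n.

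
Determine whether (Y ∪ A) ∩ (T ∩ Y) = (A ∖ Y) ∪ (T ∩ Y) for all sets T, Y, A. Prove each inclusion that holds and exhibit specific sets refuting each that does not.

(⊆) holds; (⊇) fails.

(⊆) Let x ∈ (Y ∪ A) ∩ (T ∩ Y). Then either x ∈ T ∩ Y and x ∉ A; or x ∈ T ∩ Y ∩ A. In each case x ∈ (A ∖ Y) ∪ (T ∩ Y), so (Y ∪ A) ∩ (T ∩ Y) ⊆ (A ∖ Y) ∪ (T ∩ Y).

(⊇) This inclusion fails. Take T = ∅, Y = ∅, A = {1}; then 1 ∈ (A ∖ Y) ∪ (T ∩ Y) but 1 ∉ (Y ∪ A) ∩ (T ∩ Y).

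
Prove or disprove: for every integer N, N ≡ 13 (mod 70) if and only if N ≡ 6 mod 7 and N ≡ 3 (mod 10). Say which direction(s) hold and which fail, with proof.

Both implications hold.

(→) Suppose N ≡ 13 (mod 70); write N = 70j + 13. Since 7 ∣ 70, reducing mod 7 gives N ≡ 13 ≡ 6 (mod 7); since 10 ∣ 70, reducing mod 10 gives N ≡ 13 ≡ 3 (mod 10).

(←) Conversely, if N ≡ 6 (mod 7) and N ≡ 3 (mod 10), then by the Chinese remainder theorem N ≡ 13 (mod 70). This is exactly N ≡ 13 (mod 70).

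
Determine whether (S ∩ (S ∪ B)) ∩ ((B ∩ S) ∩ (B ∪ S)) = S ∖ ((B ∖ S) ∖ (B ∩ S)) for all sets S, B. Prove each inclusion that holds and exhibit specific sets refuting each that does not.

The sets are not equal: only the forward inclusion holds.

Forward inclusion. Let x ∈ (S ∩ (S ∪ B)) ∩ ((B ∩ S) ∩ (B ∪ S)). Then x ∈ S ∩ B, from which x ∈ S ∖ ((B ∖ S) ∖ (B ∩ S)).

Reverse inclusion. This inclusion fails. Take S = {1}, B = ∅; then 1 ∈ S ∖ ((B ∖ S) ∖ (B ∩ S)) but 1 ∉ (S ∩ (S ∪ B)) ∩ ((B ∩ S) ∩ (B ∪ S)).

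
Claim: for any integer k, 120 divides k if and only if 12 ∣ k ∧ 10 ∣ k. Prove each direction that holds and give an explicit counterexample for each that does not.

The forward direction holds; the converse fails.

Forward direction. If 120 ∣ k, write k = 120q. Since 120 = 10·12, k = 12·(10q), so 12 ∣ k; and since 120 = 12·10, k = 10·(12q), so 10 ∣ k.

Converse. This fails: take k = 60. Both 12 ∣ 60 and 10 ∣ 60, yet 60 is not a multiple of 120 (since 60 = 0·120 + 60), so 120 ∤ 60.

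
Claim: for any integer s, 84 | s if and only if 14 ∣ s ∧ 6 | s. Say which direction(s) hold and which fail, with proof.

Only the forward implication holds.

[⇒] If 84 ∣ s, write s = 84q. Since 84 = 6·14, s = 14·(6q), so 14 ∣ s; and since 84 = 14·6, s = 6·(14q), so 6 ∣ s.

[⇐] This fails: take s = 42. Both 14 ∣ 42 and 6 ∣ 42, yet 42 is not a multiple of 84 (since 42 = 0·84 + 42), so 84 ∤ 42.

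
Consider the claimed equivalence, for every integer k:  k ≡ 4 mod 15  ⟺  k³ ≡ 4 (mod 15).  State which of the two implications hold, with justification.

(⇒) Suppose k ≡ 4 mod 15. Write k = 15j + 4. Then (15j + 4)³ = 3375j³ + 2700j² + 720j + 64 = 15(225j³ + 180j² + 48j + 4) + 4, so k³ ≡ 4 (mod 15).

(⇐) Conversely, suppose k³ ≡ 4 (mod 15). The only residue r in {0, …, 14} with r³ ≡ 4 (mod 15) is r = 4, so k ≡ 4 (mod 15).

Equivalent; both directions hold.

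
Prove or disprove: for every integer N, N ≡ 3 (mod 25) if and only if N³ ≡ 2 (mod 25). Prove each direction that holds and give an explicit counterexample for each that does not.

Both implications hold.

[⇒] Suppose N ≡ 3 (mod 25). Write N = 25j + 3. Then (25j + 3)³ = 15625j³ + 5625j² + 675j + 27 = 25(625j³ + 225j² + 27j + 1) + 2, so N³ ≡ 2 (mod 25).

[⇐] Conversely, suppose N³ ≡ 2 (mod 25). The only residue r in {0, …, 24} with r³ ≡ 2 (mod 25) is r = 3, so N ≡ 3 (mod 25).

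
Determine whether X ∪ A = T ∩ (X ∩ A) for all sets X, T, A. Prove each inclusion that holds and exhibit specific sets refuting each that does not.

Only the reverse inclusion holds.

Reverse inclusion. Let x ∈ T ∩ (X ∩ A). Then x ∈ X ∩ T ∩ A, from which x ∈ X ∪ A.

Forward inclusion. This inclusion fails. Take X = {1}, T = ∅, A = ∅; then 1 ∈ X ∪ A but 1 ∉ T ∩ (X ∩ A).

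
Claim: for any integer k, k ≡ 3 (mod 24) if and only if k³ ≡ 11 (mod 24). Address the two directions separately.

Neither implication holds.

[⇒] This fails: take k = 3. Then 3 ≡ 3 (mod 24), but 3³ = 27 ≡ 3 (mod 24), not 11.

[⇐] This fails: take k = 11. Then 11³ = 1331 ≡ 11 (mod 24), yet 11 ≡ 11 (mod 24), not 3.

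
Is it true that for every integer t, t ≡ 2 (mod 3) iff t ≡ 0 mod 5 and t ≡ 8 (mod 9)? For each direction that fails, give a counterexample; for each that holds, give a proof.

(⇒) This fails: t = 32 gives 32 ≡ 2 (mod 3) but 32 ≡ 2 (mod 5), so the conjunction on the right does not hold.

(⇐) Conversely, if t ≡ 0 (mod 5) and t ≡ 8 (mod 9), then by the Chinese remainder theorem t ≡ 35 (mod 45). Since 35 ≡ 2 (mod 3) and 3 ∣ 45, we get t ≡ 2 (mod 3).

The forward direction fails; the converse holds.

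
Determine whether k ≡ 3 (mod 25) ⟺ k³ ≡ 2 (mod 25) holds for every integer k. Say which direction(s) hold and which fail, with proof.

Equivalent; both directions hold.

(⇒) Suppose k ≡ 3 (mod 25). Write k = 25j + 3. Then (25j + 3)³ = 15625j³ + 5625j² + 675j + 27 = 25(625j³ + 225j² + 27j + 1) + 2, so k³ ≡ 2 (mod 25).

(⇐) Conversely, suppose k³ ≡ 2 (mod 25). The only residue r in {0, …, 24} with r³ ≡ 2 (mod 25) is r = 3, so k ≡ 3 (mod 25).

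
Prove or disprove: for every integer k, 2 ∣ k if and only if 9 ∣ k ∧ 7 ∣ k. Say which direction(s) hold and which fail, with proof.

(→) This fails: take k = 2. Certainly 2 ∣ 2, but 9 ∤ 2.

(←) This fails: take k = 63. Both 9 ∣ 63 and 7 ∣ 63, yet 63 is not a multiple of 2 (since 63 = 31·2 + 1), so 2 ∤ 63.

Both directions fail.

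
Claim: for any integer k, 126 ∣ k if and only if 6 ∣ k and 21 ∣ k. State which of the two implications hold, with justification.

[⇒] If 126 ∣ k, write k = 126q. Since 126 = 21·6, k = 6·(21q), so 6 ∣ k; and since 126 = 6·21, k = 21·(6q), so 21 ∣ k.

[⇐] This fails: take k = 42. Both 6 ∣ 42 and 21 ∣ 42, yet 42 is not a multiple of 126 (since 42 = 0·126 + 42), so 126 ∤ 42.

Not equivalent: only (⇒) holds.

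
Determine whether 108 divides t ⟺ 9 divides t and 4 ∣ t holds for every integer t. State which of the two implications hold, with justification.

The forward direction holds; the converse fails.

[⇒] If 108 ∣ t, write t = 108q. Since 108 = 12·9, t = 9·(12q), so 9 ∣ t; and since 108 = 27·4, t = 4·(27q), so 4 ∣ t.

[⇐] This fails: take t = 36. Both 9 ∣ 36 and 4 ∣ 36, yet 36 is not a multiple of 108 (since 36 = 0·108 + 36), so 108 ∤ 36.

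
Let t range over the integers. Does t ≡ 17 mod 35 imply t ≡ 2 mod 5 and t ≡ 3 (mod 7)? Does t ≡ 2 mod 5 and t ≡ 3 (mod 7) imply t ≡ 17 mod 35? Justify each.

Converse. If t ≡ 2 (mod 5) and t ≡ 3 (mod 7), then by the Chinese remainder theorem t ≡ 17 (mod 35). This is exactly t ≡ 17 (mod 35).

Forward direction. Suppose t ≡ 17 (mod 35); write t = 35j + 17. Since 5 ∣ 35, reducing mod 5 gives t ≡ 17 ≡ 2 (mod 5); since 7 ∣ 35, reducing mod 7 gives t ≡ 17 ≡ 3 (mod 7).

Equivalent; both directions hold.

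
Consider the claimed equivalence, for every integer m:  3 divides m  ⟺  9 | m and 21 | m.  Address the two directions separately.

Converse. Suppose 9 ∣ m and 21 ∣ m. Any common multiple of 9 and 21 is a multiple of their lcm; here lcm(9, 21) = 9·21/gcd(9, 21) = 189/3 = 63, so 63 ∣ m. Since 3 ∣ 63, it follows that 3 ∣ m.

Forward direction. This fails: take m = 3. Certainly 3 ∣ 3, but 9 ∤ 3.

Only the converse holds.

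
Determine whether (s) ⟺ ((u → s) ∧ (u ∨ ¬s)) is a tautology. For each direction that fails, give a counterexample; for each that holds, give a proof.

(⟹) This fails. Under u = F, s = T, the left side is true but the right side is false.

(⟸) This fails. Under u = F, s = F, the left side is false but the right side is true.

Neither direction holds.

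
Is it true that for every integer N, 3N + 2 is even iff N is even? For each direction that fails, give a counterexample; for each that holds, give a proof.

(→) Suppose 3N + 2 is even. Since 3 is odd, 3N and N have the same parity, so 3N + 2 ≡ N + 2 (mod 2). As 2 is even, 3N + 2 is even exactly when N is even. Thus N is even.

(←) Conversely, suppose N is even; write N = 2j. Then 3N + 2 = 3·(2j) + 2 = 2·3j + 2, which is even.

Both implications hold.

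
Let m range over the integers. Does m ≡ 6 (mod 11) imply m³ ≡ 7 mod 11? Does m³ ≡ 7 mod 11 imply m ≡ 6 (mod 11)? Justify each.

Equivalent; both directions hold.

Forward direction. Suppose m ≡ 6 (mod 11). Write m = 11j + 6. Then (11j + 6)³ = 1331j³ + 2178j² + 1188j + 216 = 11(121j³ + 198j² + 108j + 19) + 7, so m³ ≡ 7 (mod 11).

Converse. For the converse, argue contrapositively. If m ≢ 6 (mod 11), then m is congruent to one of 0, 1, 2, 3, 4, 5, 7, 8, 9, 10 modulo 11, and these give m³ ≡ 0, 1, 8, 5, 9, 4, 2, 6, 3, 10 respectively — never 7.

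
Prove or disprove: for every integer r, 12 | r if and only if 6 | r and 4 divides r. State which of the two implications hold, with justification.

Both directions hold; the statement is true.

Converse. Suppose 6 ∣ r and 4 ∣ r. Any common multiple of 6 and 4 is a multiple of their lcm; here lcm(6, 4) = 6·4/gcd(6, 4) = 24/2 = 12, so 12 ∣ r.

Forward direction. If 12 ∣ r, write r = 12q. Since 12 = 2·6, r = 6·(2q), so 6 ∣ r; and since 12 = 3·4, r = 4·(3q), so 4 ∣ r.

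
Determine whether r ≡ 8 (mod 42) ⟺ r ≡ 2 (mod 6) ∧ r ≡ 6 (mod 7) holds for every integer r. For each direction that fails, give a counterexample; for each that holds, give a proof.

(⟹) This fails: r = 8 gives 8 ≡ 8 (mod 42) but 8 ≡ 1 (mod 7), so the conjunction on the right does not hold.

(⟸) This fails: r = 20 satisfies both congruences on the right (20 ≡ 2 mod 6 and 20 ≡ 6 mod 7) yet 20 ≡ 20 (mod 42), not 8.

Both directions fail.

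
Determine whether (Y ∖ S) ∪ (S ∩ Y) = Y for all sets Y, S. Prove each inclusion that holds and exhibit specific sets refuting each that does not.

(⟸) Let x ∈ Y. Then either x ∈ Y and x ∉ S; or x ∈ Y ∩ S. In each case x ∈ (Y ∖ S) ∪ (S ∩ Y), so Y ⊆ (Y ∖ S) ∪ (S ∩ Y).

(⟹) Let x ∈ (Y ∖ S) ∪ (S ∩ Y). Then either x ∈ Y and x ∉ S; or x ∈ Y ∩ S. In each case x ∈ Y, so (Y ∖ S) ∪ (S ∩ Y) ⊆ Y.

Both inclusions hold; the sets are equal.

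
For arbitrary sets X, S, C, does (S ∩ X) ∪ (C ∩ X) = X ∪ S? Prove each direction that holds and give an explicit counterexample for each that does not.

(⊆) Let x ∈ (S ∩ X) ∪ (C ∩ X). Then either x ∈ X ∩ S and x ∉ C; or x ∈ X ∩ C and x ∉ S; or x ∈ X ∩ S ∩ C. In each case x ∈ X ∪ S, so (S ∩ X) ∪ (C ∩ X) ⊆ X ∪ S.

(⊇) This inclusion fails. Take X = {1}, S = ∅, C = ∅; then 1 ∈ X ∪ S but 1 ∉ (S ∩ X) ∪ (C ∩ X).

Only the forward inclusion holds.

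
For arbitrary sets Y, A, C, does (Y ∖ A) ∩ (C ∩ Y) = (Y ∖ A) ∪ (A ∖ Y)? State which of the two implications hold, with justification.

(⊆) Let x ∈ (Y ∖ A) ∩ (C ∩ Y). Then x ∈ Y ∩ C and x ∉ A, from which x ∈ (Y ∖ A) ∪ (A ∖ Y).

(⊇) This inclusion fails. Take Y = {1}, A = ∅, C = ∅; then 1 ∈ (Y ∖ A) ∪ (A ∖ Y) but 1 ∉ (Y ∖ A) ∩ (C ∩ Y).

(⊆) holds; (⊇) fails.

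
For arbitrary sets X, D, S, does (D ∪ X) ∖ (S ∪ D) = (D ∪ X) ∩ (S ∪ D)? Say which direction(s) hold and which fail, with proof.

(⊆) fails and (⊇) fails.

(⊆) This inclusion fails. Take X = {1}, D = ∅, S = ∅; then 1 ∈ (D ∪ X) ∖ (S ∪ D) but 1 ∉ (D ∪ X) ∩ (S ∪ D).

(⊇) This inclusion fails. Take X = ∅, D = {1}, S = ∅; then 1 ∈ (D ∪ X) ∩ (S ∪ D) but 1 ∉ (D ∪ X) ∖ (S ∪ D).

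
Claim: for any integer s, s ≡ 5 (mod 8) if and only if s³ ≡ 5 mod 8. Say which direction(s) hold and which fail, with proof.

(⇐) Suppose s³ ≡ 5 (mod 8). The only residue r in {0, …, 7} with r³ ≡ 5 (mod 8) is r = 5, so s ≡ 5 (mod 8).

(⇒) Suppose s ≡ 5 (mod 8). Write s = 8j + 5. Then (8j + 5)³ = 512j³ + 960j² + 600j + 125 = 8(64j³ + 120j² + 75j + 15) + 5, so s³ ≡ 5 (mod 8).

Both directions hold.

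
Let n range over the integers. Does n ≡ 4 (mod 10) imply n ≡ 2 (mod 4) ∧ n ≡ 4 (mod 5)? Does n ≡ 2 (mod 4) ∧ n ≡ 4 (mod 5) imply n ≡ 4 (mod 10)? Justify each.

The forward direction fails; the converse holds.

[⇒] This fails: n = 4 gives 4 ≡ 4 (mod 10) but 4 ≡ 0 (mod 4), so the conjunction on the right does not hold.

[⇐] Conversely, if n ≡ 2 (mod 4) and n ≡ 4 (mod 5), then by the Chinese remainder theorem n ≡ 14 (mod 20). Since 14 ≡ 4 (mod 10) and 10 ∣ 20, we get n ≡ 4 (mod 10).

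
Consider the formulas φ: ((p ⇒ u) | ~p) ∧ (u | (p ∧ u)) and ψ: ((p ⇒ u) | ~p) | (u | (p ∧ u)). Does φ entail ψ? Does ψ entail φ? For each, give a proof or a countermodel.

[⇐] This fails. Under p = F, u = F, the left side is false but the right side is true.

[⇒] Assume the antecedent. If p is true, the antecedent forces (p = T, u = T), and ((p ⇒ u) | ~p) | (u | (p ∧ u)) holds there. If p is false, ((p ⇒ u) | ~p) | (u | (p ∧ u)) reduces to true regardless of the other variables. Either way ((p ⇒ u) | ~p) | (u | (p ∧ u)) holds.

The forward direction holds; the converse fails.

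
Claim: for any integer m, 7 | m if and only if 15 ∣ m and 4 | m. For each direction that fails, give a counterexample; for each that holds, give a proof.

(→) This fails: take m = 7. Certainly 7 ∣ 7, but 15 ∤ 7.

(←) This fails: take m = 60. Both 15 ∣ 60 and 4 ∣ 60, yet 60 is not a multiple of 7 (since 60 = 8·7 + 4), so 7 ∤ 60.

Both directions fail.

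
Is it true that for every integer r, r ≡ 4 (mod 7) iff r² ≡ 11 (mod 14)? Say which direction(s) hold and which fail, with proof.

(⟹) This fails: take r = 4. Then 4 ≡ 4 (mod 7), but 4² = 16 ≡ 2 (mod 14), not 11.

(⟸) This fails: take r = 5. Then 5² = 25 ≡ 11 (mod 14), yet 5 ≡ 5 (mod 7), not 4.

Neither implication holds.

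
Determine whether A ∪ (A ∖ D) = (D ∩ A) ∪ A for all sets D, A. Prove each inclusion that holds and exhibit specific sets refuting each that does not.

The two sets are equal.

(⊇) Let x ∈ (D ∩ A) ∪ A. Then either x ∈ A and x ∉ D; or x ∈ D ∩ A. In each case x ∈ A ∪ (A ∖ D), so (D ∩ A) ∪ A ⊆ A ∪ (A ∖ D).

(⊆) Let x ∈ A ∪ (A ∖ D). Then either x ∈ A and x ∉ D; or x ∈ D ∩ A. In each case x ∈ (D ∩ A) ∪ A, so A ∪ (A ∖ D) ⊆ (D ∩ A) ∪ A.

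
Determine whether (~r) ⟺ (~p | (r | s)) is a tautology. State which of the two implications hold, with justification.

(⇒) fails and (⇐) fails.

(→) This fails. Under s = F, p = T, r = F, the left side is true but the right side is false.

(←) This fails. Under s = F, p = F, r = T, the left side is false but the right side is true.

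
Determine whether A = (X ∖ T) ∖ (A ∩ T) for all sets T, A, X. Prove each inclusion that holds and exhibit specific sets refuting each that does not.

Neither inclusion holds.

Forward inclusion. This inclusion fails. Take T = ∅, A = {1}, X = ∅; then 1 ∈ A but 1 ∉ (X ∖ T) ∖ (A ∩ T).

Reverse inclusion. This inclusion fails. Take T = ∅, A = ∅, X = {1}; then 1 ∈ (X ∖ T) ∖ (A ∩ T) but 1 ∉ A.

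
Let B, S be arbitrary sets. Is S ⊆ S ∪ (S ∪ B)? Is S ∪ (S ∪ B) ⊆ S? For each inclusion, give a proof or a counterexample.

(⊆) holds; (⊇) fails.

Forward inclusion. Let x ∈ S. Then either x ∈ S and x ∉ B; or x ∈ B ∩ S. In each case x ∈ S ∪ (S ∪ B), so S ⊆ S ∪ (S ∪ B).

Reverse inclusion. This inclusion fails. Take B = {1}, S = ∅; then 1 ∈ S ∪ (S ∪ B) but 1 ∉ S.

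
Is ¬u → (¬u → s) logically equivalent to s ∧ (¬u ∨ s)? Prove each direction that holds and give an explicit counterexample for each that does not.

(⟹) This fails. Under s = F, u = T, the left side is true but the right side is false.

(⟸) Assume the antecedent. If s is true, ¬u → (¬u → s) reduces to true regardless of the other variables. If s is false, the antecedent cannot hold. Either way ¬u → (¬u → s) holds.

(⇒) fails; (⇐) holds.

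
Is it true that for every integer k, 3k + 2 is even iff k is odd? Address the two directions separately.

(⇒) This fails: k = 0 gives 3k + 2 = 2, which is even, but 0 is even, not odd.

(⇐) This also fails: k = 3 is odd, but 3k + 2 = 11 is odd, not even.

Neither direction holds.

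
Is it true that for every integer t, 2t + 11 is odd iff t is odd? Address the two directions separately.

[⇒] This fails: take t = 4. Then 2t + 11 = 19, which is odd, yet t = 4 is even, not odd.

[⇐] Suppose t is odd. Since 2 is even, 2t is even for every t, so 2t + 11 has the same parity as 11, which is odd. Hence 2t + 11 is odd.

Only the converse holds.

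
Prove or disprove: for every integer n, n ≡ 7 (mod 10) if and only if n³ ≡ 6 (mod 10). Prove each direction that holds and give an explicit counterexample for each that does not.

(⟹) This fails: take n = 7. Then 7 ≡ 7 (mod 10), but 7³ = 343 ≡ 3 (mod 10), not 6.

(⟸) This fails: take n = 6. Then 6³ = 216 ≡ 6 (mod 10), yet 6 ≡ 6 (mod 10), not 7.

Both directions fail.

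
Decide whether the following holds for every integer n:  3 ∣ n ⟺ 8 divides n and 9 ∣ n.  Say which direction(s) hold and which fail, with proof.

(→) This fails: take n = 3. Certainly 3 ∣ 3, but 8 ∤ 3.

(←) Suppose 8 ∣ n and 9 ∣ n. Any common multiple of 8 and 9 is a multiple of their lcm; here gcd(8, 9) = 1, so lcm(8, 9) = 8·9 = 72, so 72 ∣ n. Since 3 ∣ 72, it follows that 3 ∣ n.

Only the converse holds.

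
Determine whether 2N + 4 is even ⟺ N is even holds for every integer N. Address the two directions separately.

(⇒) fails; (⇐) holds.

[⇐] Suppose N is even. Since 2 is even, 2N is even for every N, so 2N + 4 has the same parity as 4, which is even. Hence 2N + 4 is even.

[⇒] This fails: take N = 7. Then 2N + 4 = 18, which is even, yet N = 7 is odd, not even.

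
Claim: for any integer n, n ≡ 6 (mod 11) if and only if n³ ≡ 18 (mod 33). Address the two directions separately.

(⟸) The residues r modulo 33 with r³ ≡ 18 (mod 33) are exactly {6}, and each is ≡ 6 (mod 11).

(⟹) This fails: take n = 17. Then 17 ≡ 6 (mod 11), but 17³ = 4913 ≡ 29 (mod 33), not 18.

(⇒) fails; (⇐) holds.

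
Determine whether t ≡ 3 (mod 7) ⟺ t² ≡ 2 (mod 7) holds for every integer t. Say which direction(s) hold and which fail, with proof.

[⇒] Suppose t ≡ 3 (mod 7). Write t = 7j + 3. Then (7j + 3)² = 49j² + 42j + 9 = 7(7j² + 6j + 1) + 2, so t² ≡ 2 (mod 7).

[⇐] This fails: take t = 4. Then 4² = 16 ≡ 2 (mod 7), yet 4 ≡ 4 (mod 7), not 3.

The forward direction holds; the converse fails.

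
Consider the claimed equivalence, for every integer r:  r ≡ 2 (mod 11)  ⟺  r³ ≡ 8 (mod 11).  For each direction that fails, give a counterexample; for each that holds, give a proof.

(→) Suppose r ≡ 2 (mod 11). Write r = 11j + 2. Then (11j + 2)³ = 1331j³ + 726j² + 132j + 8 = 11(121j³ + 66j² + 12j) + 8, so r³ ≡ 8 (mod 11).

(←) For the converse, argue contrapositively. If r ≢ 2 (mod 11), then r is congruent to one of 0, 1, 3, 4, 5, 6, 7, 8, 9, 10 modulo 11, and these give r³ ≡ 0, 1, 5, 9, 4, 7, 2, 6, 3, 10 respectively — never 8.

Both implications hold.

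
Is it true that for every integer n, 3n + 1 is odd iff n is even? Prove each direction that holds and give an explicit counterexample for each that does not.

Equivalent; both directions hold.

[⇒] Suppose 3n + 1 is odd. Since 3 is odd, 3n and n have the same parity, so 3n + 1 ≡ n + 1 (mod 2). As 1 is odd, 3n + 1 is odd exactly when n is even. Thus n is even.

[⇐] Conversely, suppose n is even; write n = 2j. Then 3n + 1 = 3·(2j) + 1 = 2·3j + 1, which is odd.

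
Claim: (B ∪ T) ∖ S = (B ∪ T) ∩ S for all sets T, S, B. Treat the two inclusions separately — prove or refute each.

Both inclusions fail.

(⊆) This inclusion fails. Take T = {1}, S = ∅, B = ∅; then 1 ∈ (B ∪ T) ∖ S but 1 ∉ (B ∪ T) ∩ S.

(⊇) This inclusion fails. Take T = {1}, S = {1}, B = ∅; then 1 ∈ (B ∪ T) ∩ S but 1 ∉ (B ∪ T) ∖ S.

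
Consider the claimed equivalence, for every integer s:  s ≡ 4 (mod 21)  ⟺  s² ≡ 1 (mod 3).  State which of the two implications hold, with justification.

The forward direction holds; the converse fails.

Forward direction. Suppose s ≡ 4 (mod 21). Then s² ≡ 4² = 16 (mod 21), and since 3 ∣ 21, also s² ≡ 1 (mod 3).

Converse. This fails: take s = 1. Then 1² = 1 ≡ 1 (mod 3), yet 1 ≡ 1 (mod 21), not 4.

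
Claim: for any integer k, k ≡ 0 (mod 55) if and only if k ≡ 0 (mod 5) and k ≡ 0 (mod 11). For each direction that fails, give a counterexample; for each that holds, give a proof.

(⟹) Suppose k ≡ 0 (mod 55); write k = 55j + 0. Since 5 ∣ 55, reducing mod 5 gives k ≡ 0 (mod 5); since 11 ∣ 55, reducing mod 11 gives k ≡ 0 (mod 11).

(⟸) Conversely, if k ≡ 0 (mod 5) and k ≡ 0 (mod 11), then by the Chinese remainder theorem k ≡ 0 (mod 55). This is exactly k ≡ 0 (mod 55).

Both directions hold.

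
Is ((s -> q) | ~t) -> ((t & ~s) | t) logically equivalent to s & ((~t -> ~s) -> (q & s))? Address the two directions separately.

(⇒) fails and (⇐) fails.

Forward direction. This fails. Under s = F, t = T, q = F, the left side is true but the right side is false.

Converse. This fails. Under s = T, t = F, q = F, the left side is false but the right side is true.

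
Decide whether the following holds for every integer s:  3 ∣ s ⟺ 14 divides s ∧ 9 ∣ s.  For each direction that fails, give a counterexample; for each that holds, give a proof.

(←) Suppose 14 ∣ s and 9 ∣ s. Any common multiple of 14 and 9 is a multiple of their lcm; here gcd(14, 9) = 1, so lcm(14, 9) = 14·9 = 126, so 126 ∣ s. Since 3 ∣ 126, it follows that 3 ∣ s.

(→) This fails: take s = 3. Certainly 3 ∣ 3, but 14 ∤ 3.

The forward direction fails; the converse holds.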